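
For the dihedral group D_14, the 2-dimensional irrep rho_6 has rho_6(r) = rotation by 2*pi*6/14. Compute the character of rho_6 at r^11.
chi_{rho_6}(r^11) = 2*cos(2*pi*6*11/14) = -2*cos(3*pi/7)

Explanation: rho_6(r^11) is rotation by angle 2*pi*6*11/14, whose trace is 2*cos(2*pi*6*11/14) = -2*cos(3*pi/7).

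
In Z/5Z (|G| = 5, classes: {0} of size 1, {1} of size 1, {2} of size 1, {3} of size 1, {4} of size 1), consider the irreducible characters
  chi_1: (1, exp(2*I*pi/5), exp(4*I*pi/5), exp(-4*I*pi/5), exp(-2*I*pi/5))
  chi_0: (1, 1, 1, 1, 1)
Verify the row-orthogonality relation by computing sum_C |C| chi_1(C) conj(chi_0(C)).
Sum = 0; so <chi_1, chi_0> = 0 (distinct irreducibles are orthogonal).

Why: Compute term by term over conjugacy classes (|C| * chi_1(C) * conj(chi_0(C))):
  1*(1)*conj(1) + 1*(exp(2*I*pi/5))*conj(1) + 1*(exp(4*I*pi/5))*conj(1) + 1*(exp(-4*I*pi/5))*conj(1) + 1*(exp(-2*I*pi/5))*conj(1)
  = (1) + (exp(2*I*pi/5)) + (exp(4*I*pi/5)) + (exp(-4*I*pi/5)) + (exp(-2*I*pi/5))
  = 0.
(Exp terms are combined using exp(i*s)*conj(exp(i*t)) = exp(i*(s-t)), and sums of them are collapsed using the identity that for every m > 1 the m distinct m-th roots of unity sum to 0, e.g. 1 + exp(2*I*pi/3) + exp(-2*I*pi/3) = 0.)
Dividing by |G| = 5 gives 0/5 = 0, matching the row-orthogonality relation <chi_1, chi_0> = [chi_1 = chi_0].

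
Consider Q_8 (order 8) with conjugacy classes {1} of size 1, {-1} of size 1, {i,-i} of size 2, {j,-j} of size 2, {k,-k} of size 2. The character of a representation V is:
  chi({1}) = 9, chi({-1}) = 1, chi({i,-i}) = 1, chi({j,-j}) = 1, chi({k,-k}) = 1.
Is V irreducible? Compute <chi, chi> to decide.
Not irreducible (reducible): <chi, chi> = 11 > 1.

Details: <chi, chi> = (1/|G|) sum_C |C| * |chi(C)|^2 = (1/8)[1*|9|^2 + 1*|1|^2 + 2*|1|^2 + 2*|1|^2 + 2*|1|^2]
  = (1/8)[(81) + (1) + (2) + (2) + (2)] = 88/8 = 11.
A character is irreducible iff <chi, chi> = 1, so this representation is reducible.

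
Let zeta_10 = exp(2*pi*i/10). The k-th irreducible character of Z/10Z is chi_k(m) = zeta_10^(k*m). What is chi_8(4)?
chi_8(4) = zeta_10^32 = exp(2*I*pi/5)

Derivation: chi_8(4) = zeta_10^(8*4) = zeta_10^32. Since zeta_10^10 = 1, this equals zeta_10^2 = exp(2*pi*i*2/10) = exp(2*I*pi/5).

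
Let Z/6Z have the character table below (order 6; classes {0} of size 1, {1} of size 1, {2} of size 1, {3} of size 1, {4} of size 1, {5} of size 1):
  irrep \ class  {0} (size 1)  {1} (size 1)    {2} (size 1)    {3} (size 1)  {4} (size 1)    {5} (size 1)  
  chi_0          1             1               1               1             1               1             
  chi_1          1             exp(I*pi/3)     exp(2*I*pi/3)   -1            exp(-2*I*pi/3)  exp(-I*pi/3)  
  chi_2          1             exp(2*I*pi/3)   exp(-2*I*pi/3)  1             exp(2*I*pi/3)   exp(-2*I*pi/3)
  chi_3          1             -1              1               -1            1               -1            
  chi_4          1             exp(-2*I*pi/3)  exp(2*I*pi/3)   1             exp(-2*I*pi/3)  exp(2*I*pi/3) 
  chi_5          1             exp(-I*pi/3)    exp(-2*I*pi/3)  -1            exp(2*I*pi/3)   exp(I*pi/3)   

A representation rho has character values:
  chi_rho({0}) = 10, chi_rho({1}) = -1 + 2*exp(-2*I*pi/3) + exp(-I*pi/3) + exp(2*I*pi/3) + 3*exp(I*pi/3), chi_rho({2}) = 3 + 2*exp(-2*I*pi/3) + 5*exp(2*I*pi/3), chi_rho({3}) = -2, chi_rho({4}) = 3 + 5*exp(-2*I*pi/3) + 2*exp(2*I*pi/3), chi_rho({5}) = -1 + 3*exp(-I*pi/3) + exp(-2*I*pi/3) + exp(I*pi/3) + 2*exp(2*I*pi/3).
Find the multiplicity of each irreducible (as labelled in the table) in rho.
Multiplicities: chi_0: 1, chi_1: 3, chi_2: 1, chi_3: 2, chi_4: 2, chi_5: 1.

Details: Use <chi_rho, chi> = (1/|G|) sum_C |C| * chi_rho(C) * conj(chi(C)) with |G| = 6 for each irreducible chi in the table:
  <chi_rho, chi_0> = (1/6)[1*(10)*conj(1) + 1*(-1 + 2*exp(-2*I*pi/3) + exp(-I*pi/3) + exp(2*I*pi/3) + 3*exp(I*pi/3))*conj(1) + 1*(3 + 2*exp(-2*I*pi/3) + 5*exp(2*I*pi/3))*conj(1) + 1*(-2)*conj(1) + 1*(3 + 5*exp(-2*I*pi/3) + 2*exp(2*I*pi/3))*conj(1) + 1*(-1 + 3*exp(-I*pi/3) + exp(-2*I*pi/3) + exp(I*pi/3) + 2*exp(2*I*pi/3))*conj(1)]
      = (1/6)[(10) + (-1 + 2*exp(-2*I*pi/3) + exp(-I*pi/3) + exp(2*I*pi/3) + 3*exp(I*pi/3)) + (3 + 2*exp(-2*I*pi/3) + 5*exp(2*I*pi/3)) + (-2) + (3 + 5*exp(-2*I*pi/3) + 2*exp(2*I*pi/3)) + (-1 + 3*exp(-I*pi/3) + exp(-2*I*pi/3) + exp(I*pi/3) + 2*exp(2*I*pi/3))] = 6/6 = 1
  <chi_rho, chi_1> = (1/6)[1*(10)*conj(1) + 1*(-1 + 2*exp(-2*I*pi/3) + exp(-I*pi/3) + exp(2*I*pi/3) + 3*exp(I*pi/3))*conj(exp(I*pi/3)) + 1*(3 + 2*exp(-2*I*pi/3) + 5*exp(2*I*pi/3))*conj(exp(2*I*pi/3)) + 1*(-2)*conj(-1) + 1*(3 + 5*exp(-2*I*pi/3) + 2*exp(2*I*pi/3))*conj(exp(-2*I*pi/3)) + 1*(-1 + 3*exp(-I*pi/3) + exp(-2*I*pi/3) + exp(I*pi/3) + 2*exp(2*I*pi/3))*conj(exp(-I*pi/3))]
      = (1/6)[(10) + (1 + exp(-2*I*pi/3) - exp(-I*pi/3) + exp(I*pi/3)) + (5 + 3*exp(-2*I*pi/3) + 2*exp(2*I*pi/3)) + (2) + (5 + 2*exp(-2*I*pi/3) + 3*exp(2*I*pi/3)) + (1 - exp(I*pi/3) + exp(-I*pi/3) + exp(2*I*pi/3))] = 18/6 = 3
  <chi_rho, chi_2> = (1/6)[1*(10)*conj(1) + 1*(-1 + 2*exp(-2*I*pi/3) + exp(-I*pi/3) + exp(2*I*pi/3) + 3*exp(I*pi/3))*conj(exp(2*I*pi/3)) + 1*(3 + 2*exp(-2*I*pi/3) + 5*exp(2*I*pi/3))*conj(exp(-2*I*pi/3)) + 1*(-2)*conj(1) + 1*(3 + 5*exp(-2*I*pi/3) + 2*exp(2*I*pi/3))*conj(exp(2*I*pi/3)) + 1*(-1 + 3*exp(-I*pi/3) + exp(-2*I*pi/3) + exp(I*pi/3) + 2*exp(2*I*pi/3))*conj(exp(-2*I*pi/3))]
      = (1/6)[(10) + (1) + (2 + 5*exp(-2*I*pi/3) + 3*exp(2*I*pi/3)) + (-2) + (2 + 3*exp(-2*I*pi/3) + 5*exp(2*I*pi/3)) + (1)] = 6/6 = 1
  <chi_rho, chi_3> = (1/6)[1*(10)*conj(1) + 1*(-1 + 2*exp(-2*I*pi/3) + exp(-I*pi/3) + exp(2*I*pi/3) + 3*exp(I*pi/3))*conj(-1) + 1*(3 + 2*exp(-2*I*pi/3) + 5*exp(2*I*pi/3))*conj(1) + 1*(-2)*conj(-1) + 1*(3 + 5*exp(-2*I*pi/3) + 2*exp(2*I*pi/3))*conj(1) + 1*(-1 + 3*exp(-I*pi/3) + exp(-2*I*pi/3) + exp(I*pi/3) + 2*exp(2*I*pi/3))*conj(-1)]
      = (1/6)[(10) + (1 - 3*exp(I*pi/3) - exp(2*I*pi/3) - exp(-I*pi/3) - 2*exp(-2*I*pi/3)) + (3 + 2*exp(-2*I*pi/3) + 5*exp(2*I*pi/3)) + (2) + (3 + 5*exp(-2*I*pi/3) + 2*exp(2*I*pi/3)) + (1 - 2*exp(2*I*pi/3) - exp(I*pi/3) - exp(-2*I*pi/3) - 3*exp(-I*pi/3))] = 12/6 = 2
  <chi_rho, chi_4> = (1/6)[1*(10)*conj(1) + 1*(-1 + 2*exp(-2*I*pi/3) + exp(-I*pi/3) + exp(2*I*pi/3) + 3*exp(I*pi/3))*conj(exp(-2*I*pi/3)) + 1*(3 + 2*exp(-2*I*pi/3) + 5*exp(2*I*pi/3))*conj(exp(2*I*pi/3)) + 1*(-2)*conj(1) + 1*(3 + 5*exp(-2*I*pi/3) + 2*exp(2*I*pi/3))*conj(exp(-2*I*pi/3)) + 1*(-1 + 3*exp(-I*pi/3) + exp(-2*I*pi/3) + exp(I*pi/3) + 2*exp(2*I*pi/3))*conj(exp(2*I*pi/3))]
      = (1/6)[(10) + (-1 + exp(-2*I*pi/3) - exp(2*I*pi/3) + exp(I*pi/3)) + (5 + 3*exp(-2*I*pi/3) + 2*exp(2*I*pi/3)) + (-2) + (5 + 2*exp(-2*I*pi/3) + 3*exp(2*I*pi/3)) + (-1 + exp(-I*pi/3) + exp(2*I*pi/3) - exp(-2*I*pi/3))] = 12/6 = 2
  <chi_rho, chi_5> = (1/6)[1*(10)*conj(1) + 1*(-1 + 2*exp(-2*I*pi/3) + exp(-I*pi/3) + exp(2*I*pi/3) + 3*exp(I*pi/3))*conj(exp(-I*pi/3)) + 1*(3 + 2*exp(-2*I*pi/3) + 5*exp(2*I*pi/3))*conj(exp(-2*I*pi/3)) + 1*(-2)*conj(-1) + 1*(3 + 5*exp(-2*I*pi/3) + 2*exp(2*I*pi/3))*conj(exp(2*I*pi/3)) + 1*(-1 + 3*exp(-I*pi/3) + exp(-2*I*pi/3) + exp(I*pi/3) + 2*exp(2*I*pi/3))*conj(exp(I*pi/3))]
      = (1/6)[(10) + (-1) + (2 + 5*exp(-2*I*pi/3) + 3*exp(2*I*pi/3)) + (2) + (2 + 3*exp(-2*I*pi/3) + 5*exp(2*I*pi/3)) + (-1)] = 6/6 = 1
(Exp terms are combined using exp(i*s)*conj(exp(i*t)) = exp(i*(s-t)), and sums of them are collapsed using the identity that for every m > 1 the m distinct m-th roots of unity sum to 0, e.g. 1 + exp(2*I*pi/3) + exp(-2*I*pi/3) = 0.)
Dimension check: dim(rho) = sum (mult * dim) = 1*1 + 3*1 + 1*1 + 2*1 + 2*1 + 1*1 = 10 = chi_rho(e) = 10.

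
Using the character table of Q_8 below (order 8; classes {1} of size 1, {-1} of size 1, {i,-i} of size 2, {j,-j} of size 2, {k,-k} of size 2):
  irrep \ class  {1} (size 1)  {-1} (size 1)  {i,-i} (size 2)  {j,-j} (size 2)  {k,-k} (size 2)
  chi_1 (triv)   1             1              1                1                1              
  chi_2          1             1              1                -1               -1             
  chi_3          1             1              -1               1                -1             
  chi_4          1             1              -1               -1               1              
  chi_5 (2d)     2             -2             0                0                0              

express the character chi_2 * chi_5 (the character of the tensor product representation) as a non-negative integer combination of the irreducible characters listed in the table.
chi_2 tensor chi_5 = chi_5 (all other irreducibles have multiplicity 0).

Reasoning: The character of a tensor product is the pointwise product (chi_2 * chi_5)(C) = chi_2(C) * chi_5(C):
  {1}: (1)*(2), {-1}: (1)*(-2), {i,-i}: (1)*(0), {j,-j}: (-1)*(0), {k,-k}: (-1)*(0)
so (chi_2 * chi_5) takes values
  {1} -> 2, {-1} -> -2, {i,-i} -> 0, {j,-j} -> 0, {k,-k} -> 0.
Now take the inner product of this character with each irreducible chi from the table, <chi_2*chi_5, chi> = (1/8) sum_C |C| (chi_2*chi_5)(C) conj(chi(C)):
  <chi_2*chi_5, chi_1> = (1/8)[1*(2)*conj(1) + 1*(-2)*conj(1) + 2*(0)*conj(1) + 2*(0)*conj(1) + 2*(0)*conj(1)]
      = (1/8)[(2) + (-2) + (0) + (0) + (0)] = 0/8 = 0
  <chi_2*chi_5, chi_2> = (1/8)[1*(2)*conj(1) + 1*(-2)*conj(1) + 2*(0)*conj(1) + 2*(0)*conj(-1) + 2*(0)*conj(-1)]
      = (1/8)[(2) + (-2) + (0) + (0) + (0)] = 0/8 = 0
  <chi_2*chi_5, chi_3> = (1/8)[1*(2)*conj(1) + 1*(-2)*conj(1) + 2*(0)*conj(-1) + 2*(0)*conj(1) + 2*(0)*conj(-1)]
      = (1/8)[(2) + (-2) + (0) + (0) + (0)] = 0/8 = 0
  <chi_2*chi_5, chi_4> = (1/8)[1*(2)*conj(1) + 1*(-2)*conj(1) + 2*(0)*conj(-1) + 2*(0)*conj(-1) + 2*(0)*conj(1)]
      = (1/8)[(2) + (-2) + (0) + (0) + (0)] = 0/8 = 0
  <chi_2*chi_5, chi_5> = (1/8)[1*(2)*conj(2) + 1*(-2)*conj(-2) + 2*(0)*conj(0) + 2*(0)*conj(0) + 2*(0)*conj(0)]
      = (1/8)[(4) + (4) + (0) + (0) + (0)] = 8/8 = 1
Hence the multiplicities are chi_5: 1. Dimension check: dim(chi_2)*dim(chi_5) = 1*2 = 2 and sum (mult * dim) = 1*2 = 2.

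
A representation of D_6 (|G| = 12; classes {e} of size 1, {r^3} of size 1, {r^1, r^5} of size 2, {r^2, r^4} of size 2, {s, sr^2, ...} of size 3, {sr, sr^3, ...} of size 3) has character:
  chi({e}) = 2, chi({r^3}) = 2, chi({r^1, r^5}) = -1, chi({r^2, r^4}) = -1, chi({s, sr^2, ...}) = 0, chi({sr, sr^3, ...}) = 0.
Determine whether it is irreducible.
Irreducible: <chi, chi> = 1.

Proof sketch: <chi, chi> = (1/|G|) sum_C |C| * |chi(C)|^2 = (1/12)[1*|2|^2 + 1*|2|^2 + 2*|-1|^2 + 2*|-1|^2 + 3*|0|^2 + 3*|0|^2]
  = (1/12)[(4) + (4) + (2) + (2) + (0) + (0)] = 12/12 = 1.
A character is irreducible iff <chi, chi> = 1, so this representation is irreducible.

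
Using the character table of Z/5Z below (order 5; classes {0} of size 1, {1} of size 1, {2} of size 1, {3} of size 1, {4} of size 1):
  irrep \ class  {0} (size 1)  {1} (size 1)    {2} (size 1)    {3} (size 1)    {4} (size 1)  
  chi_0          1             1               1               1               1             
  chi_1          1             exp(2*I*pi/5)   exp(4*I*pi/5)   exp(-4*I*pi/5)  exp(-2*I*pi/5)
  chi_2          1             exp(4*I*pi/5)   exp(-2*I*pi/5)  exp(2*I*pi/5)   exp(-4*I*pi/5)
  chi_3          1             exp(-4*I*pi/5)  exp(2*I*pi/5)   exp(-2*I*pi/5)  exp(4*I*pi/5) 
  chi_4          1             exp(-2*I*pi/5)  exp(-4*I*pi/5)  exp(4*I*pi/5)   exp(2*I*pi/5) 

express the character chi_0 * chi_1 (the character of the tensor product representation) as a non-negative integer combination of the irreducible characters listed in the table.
chi_0 tensor chi_1 = chi_1 (all other irreducibles have multiplicity 0).

Solution. The character of a tensor product is the pointwise product (chi_0 * chi_1)(C) = chi_0(C) * chi_1(C):
  {0}: (1)*(1), {1}: (1)*(exp(2*I*pi/5)), {2}: (1)*(exp(4*I*pi/5)), {3}: (1)*(exp(-4*I*pi/5)), {4}: (1)*(exp(-2*I*pi/5))
so (chi_0 * chi_1) takes values
  {0} -> 1, {1} -> exp(2*I*pi/5), {2} -> exp(4*I*pi/5), {3} -> exp(-4*I*pi/5), {4} -> exp(-2*I*pi/5).
Now take the inner product of this character with each irreducible chi from the table, <chi_0*chi_1, chi> = (1/5) sum_C |C| (chi_0*chi_1)(C) conj(chi(C)):
  <chi_0*chi_1, chi_0> = (1/5)[1*(1)*conj(1) + 1*(exp(2*I*pi/5))*conj(1) + 1*(exp(4*I*pi/5))*conj(1) + 1*(exp(-4*I*pi/5))*conj(1) + 1*(exp(-2*I*pi/5))*conj(1)]
      = (1/5)[(1) + (exp(2*I*pi/5)) + (exp(4*I*pi/5)) + (exp(-4*I*pi/5)) + (exp(-2*I*pi/5))] = 0/5 = 0
  <chi_0*chi_1, chi_1> = (1/5)[1*(1)*conj(1) + 1*(exp(2*I*pi/5))*conj(exp(2*I*pi/5)) + 1*(exp(4*I*pi/5))*conj(exp(4*I*pi/5)) + 1*(exp(-4*I*pi/5))*conj(exp(-4*I*pi/5)) + 1*(exp(-2*I*pi/5))*conj(exp(-2*I*pi/5))]
      = (1/5)[(1) + (1) + (1) + (1) + (1)] = 5/5 = 1
  <chi_0*chi_1, chi_2> = (1/5)[1*(1)*conj(1) + 1*(exp(2*I*pi/5))*conj(exp(4*I*pi/5)) + 1*(exp(4*I*pi/5))*conj(exp(-2*I*pi/5)) + 1*(exp(-4*I*pi/5))*conj(exp(2*I*pi/5)) + 1*(exp(-2*I*pi/5))*conj(exp(-4*I*pi/5))]
      = (1/5)[(1) + (exp(-2*I*pi/5)) + (exp(-4*I*pi/5)) + (exp(4*I*pi/5)) + (exp(2*I*pi/5))] = 0/5 = 0
  <chi_0*chi_1, chi_3> = (1/5)[1*(1)*conj(1) + 1*(exp(2*I*pi/5))*conj(exp(-4*I*pi/5)) + 1*(exp(4*I*pi/5))*conj(exp(2*I*pi/5)) + 1*(exp(-4*I*pi/5))*conj(exp(-2*I*pi/5)) + 1*(exp(-2*I*pi/5))*conj(exp(4*I*pi/5))]
      = (1/5)[(1) + (exp(-4*I*pi/5)) + (exp(2*I*pi/5)) + (exp(-2*I*pi/5)) + (exp(4*I*pi/5))] = 0/5 = 0
  <chi_0*chi_1, chi_4> = (1/5)[1*(1)*conj(1) + 1*(exp(2*I*pi/5))*conj(exp(-2*I*pi/5)) + 1*(exp(4*I*pi/5))*conj(exp(-4*I*pi/5)) + 1*(exp(-4*I*pi/5))*conj(exp(4*I*pi/5)) + 1*(exp(-2*I*pi/5))*conj(exp(2*I*pi/5))]
      = (1/5)[(1) + (exp(4*I*pi/5)) + (exp(-2*I*pi/5)) + (exp(2*I*pi/5)) + (exp(-4*I*pi/5))] = 0/5 = 0
(Exp terms are combined using exp(i*s)*conj(exp(i*t)) = exp(i*(s-t)), and sums of them are collapsed using the identity that for every m > 1 the m distinct m-th roots of unity sum to 0, e.g. 1 + exp(2*I*pi/3) + exp(-2*I*pi/3) = 0.)
Hence the multiplicities are chi_1: 1. Dimension check: dim(chi_0)*dim(chi_1) = 1*1 = 1 and sum (mult * dim) = 1*1 = 1.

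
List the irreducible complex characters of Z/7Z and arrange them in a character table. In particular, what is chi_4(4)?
Character table of Z/7Z (irreps indexed chi_0,...,chi_6 with chi_k(m) = zeta_7^(k*m), zeta_7 = exp(2*pi*i/7)):
  irrep \ class  {0} (size 1)  {1} (size 1)    {2} (size 1)    {3} (size 1)    {4} (size 1)    {5} (size 1)    {6} (size 1)  
  chi_0          1             1               1               1               1               1               1             
  chi_1          1             exp(2*I*pi/7)   exp(4*I*pi/7)   exp(6*I*pi/7)   exp(-6*I*pi/7)  exp(-4*I*pi/7)  exp(-2*I*pi/7)
  chi_2          1             exp(4*I*pi/7)   exp(-6*I*pi/7)  exp(-2*I*pi/7)  exp(2*I*pi/7)   exp(6*I*pi/7)   exp(-4*I*pi/7)
  chi_3          1             exp(6*I*pi/7)   exp(-2*I*pi/7)  exp(4*I*pi/7)   exp(-4*I*pi/7)  exp(2*I*pi/7)   exp(-6*I*pi/7)
  chi_4          1             exp(-6*I*pi/7)  exp(2*I*pi/7)   exp(-4*I*pi/7)  exp(4*I*pi/7)   exp(-2*I*pi/7)  exp(6*I*pi/7) 
  chi_5          1             exp(-4*I*pi/7)  exp(6*I*pi/7)   exp(2*I*pi/7)   exp(-2*I*pi/7)  exp(-6*I*pi/7)  exp(4*I*pi/7) 
  chi_6          1             exp(-2*I*pi/7)  exp(-4*I*pi/7)  exp(-6*I*pi/7)  exp(6*I*pi/7)   exp(4*I*pi/7)   exp(2*I*pi/7) 

Spot check: chi_4(4) = zeta_7^(4*4) = zeta_7^16 = exp(4*I*pi/7).

Argument: Z/7Z is abelian, so all 7 irreducible complex representations are 1-dimensional. They are given by chi_k(m) = zeta_7^(k*m) for k = 0,...,6. Row orthogonality: sum_m chi_k(m) conj(chi_l(m)) = 7 * [k = l].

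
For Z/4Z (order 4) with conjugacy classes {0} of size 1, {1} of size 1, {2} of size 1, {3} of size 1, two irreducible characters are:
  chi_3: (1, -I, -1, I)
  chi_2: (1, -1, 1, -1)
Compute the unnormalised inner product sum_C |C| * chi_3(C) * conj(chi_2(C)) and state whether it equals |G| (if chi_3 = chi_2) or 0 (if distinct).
Sum = 0; so <chi_3, chi_2> = 0 (distinct irreducibles are orthogonal).

Compute term by term over conjugacy classes (|C| * chi_3(C) * conj(chi_2(C))):
  1*(1)*conj(1) + 1*(-I)*conj(-1) + 1*(-1)*conj(1) + 1*(I)*conj(-1)
  = (1) + (I) + (-1) + (-I)
  = 0.
(Exp terms are combined using exp(i*s)*conj(exp(i*t)) = exp(i*(s-t)), and sums of them are collapsed using the identity that for every m > 1 the m distinct m-th roots of unity sum to 0, e.g. 1 + exp(2*I*pi/3) + exp(-2*I*pi/3) = 0.)
Dividing by |G| = 4 gives 0/4 = 0, matching the row-orthogonality relation <chi_3, chi_2> = [chi_3 = chi_2].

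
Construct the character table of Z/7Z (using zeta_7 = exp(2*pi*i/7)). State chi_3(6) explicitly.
Character table of Z/7Z (irreps indexed chi_0,...,chi_6 with chi_k(m) = zeta_7^(k*m), zeta_7 = exp(2*pi*i/7)):
  irrep \ class  {0} (size 1)  {1} (size 1)    {2} (size 1)    {3} (size 1)    {4} (size 1)    {5} (size 1)    {6} (size 1)  
  chi_0          1             1               1               1               1               1               1             
  chi_1          1             exp(2*I*pi/7)   exp(4*I*pi/7)   exp(6*I*pi/7)   exp(-6*I*pi/7)  exp(-4*I*pi/7)  exp(-2*I*pi/7)
  chi_2          1             exp(4*I*pi/7)   exp(-6*I*pi/7)  exp(-2*I*pi/7)  exp(2*I*pi/7)   exp(6*I*pi/7)   exp(-4*I*pi/7)
  chi_3          1             exp(6*I*pi/7)   exp(-2*I*pi/7)  exp(4*I*pi/7)   exp(-4*I*pi/7)  exp(2*I*pi/7)   exp(-6*I*pi/7)
  chi_4          1             exp(-6*I*pi/7)  exp(2*I*pi/7)   exp(-4*I*pi/7)  exp(4*I*pi/7)   exp(-2*I*pi/7)  exp(6*I*pi/7) 
  chi_5          1             exp(-4*I*pi/7)  exp(6*I*pi/7)   exp(2*I*pi/7)   exp(-2*I*pi/7)  exp(-6*I*pi/7)  exp(4*I*pi/7) 
  chi_6          1             exp(-2*I*pi/7)  exp(-4*I*pi/7)  exp(-6*I*pi/7)  exp(6*I*pi/7)   exp(4*I*pi/7)   exp(2*I*pi/7) 

Spot check: chi_3(6) = zeta_7^(3*6) = zeta_7^18 = exp(-6*I*pi/7).

Explanation: Z/7Z is abelian, so all 7 irreducible complex representations are 1-dimensional. They are given by chi_k(m) = zeta_7^(k*m) for k = 0,...,6. Row orthogonality: sum_m chi_k(m) conj(chi_l(m)) = 7 * [k = l].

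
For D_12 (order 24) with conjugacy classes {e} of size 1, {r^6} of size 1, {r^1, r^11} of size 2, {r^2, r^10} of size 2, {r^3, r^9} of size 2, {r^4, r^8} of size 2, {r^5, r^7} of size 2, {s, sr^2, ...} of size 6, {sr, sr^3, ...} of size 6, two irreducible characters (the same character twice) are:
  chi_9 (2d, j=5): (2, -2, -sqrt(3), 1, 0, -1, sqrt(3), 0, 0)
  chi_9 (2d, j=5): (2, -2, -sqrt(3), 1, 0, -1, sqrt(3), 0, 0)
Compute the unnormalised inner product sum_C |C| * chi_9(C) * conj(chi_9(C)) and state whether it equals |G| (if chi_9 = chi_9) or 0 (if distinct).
Sum = 24 = |G| = 24; so <chi_9, chi_9> = 1 (norm-1 confirms irreducibility).

Derivation: Compute term by term over conjugacy classes (|C| * chi_9(C) * conj(chi_9(C))):
  1*(2)*conj(2) + 1*(-2)*conj(-2) + 2*(-sqrt(3))*conj(-sqrt(3)) + 2*(1)*conj(1) + 2*(0)*conj(0) + 2*(-1)*conj(-1) + 2*(sqrt(3))*conj(sqrt(3)) + 6*(0)*conj(0) + 6*(0)*conj(0)
  = (4) + (4) + (6) + (2) + (0) + (2) + (6) + (0) + (0)
  = 24.
Dividing by |G| = 24 gives 24/24 = 1, matching the row-orthogonality relation <chi_9, chi_9> = [chi_9 = chi_9].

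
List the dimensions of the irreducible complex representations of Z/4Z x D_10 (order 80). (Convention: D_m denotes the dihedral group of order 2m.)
Dimensions: 1, 1, 1, 1, 1, 1, 1, 1, 1, 1, 1, 1, 1, 1, 1, 1, 2, 2, 2, 2, 2, 2, 2, 2, 2, 2, 2, 2, 2, 2, 2, 2

Proof sketch: There are 32 irreducibles (= number of conjugacy classes). Their dimensions d_i satisfy sum d_i^2 = |G| = 80: 1 + 1 + 1 + 1 + 1 + 1 + 1 + 1 + 1 + 1 + 1 + 1 + 1 + 1 + 1 + 1 + 4 + 4 + 4 + 4 + 4 + 4 + 4 + 4 + 4 + 4 + 4 + 4 + 4 + 4 + 4 + 4 = 80. (For the product with Z/4Z: each of the 4 1-dim characters of Z/4Z tensors with each irrep of D_10, giving 4 copies of each D_10-dimension.)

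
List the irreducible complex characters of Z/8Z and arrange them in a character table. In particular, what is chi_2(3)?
Character table of Z/8Z (irreps indexed chi_0,...,chi_7 with chi_k(m) = zeta_8^(k*m), zeta_8 = exp(2*pi*i/8)):
  irrep \ class  {0} (size 1)  {1} (size 1)    {2} (size 1)  {3} (size 1)    {4} (size 1)  {5} (size 1)    {6} (size 1)  {7} (size 1)  
  chi_0          1             1               1             1               1             1               1             1             
  chi_1          1             exp(I*pi/4)     I             exp(3*I*pi/4)   -1            exp(-3*I*pi/4)  -I            exp(-I*pi/4)  
  chi_2          1             I               -1            -I              1             I               -1            -I            
  chi_3          1             exp(3*I*pi/4)   -I            exp(I*pi/4)     -1            exp(-I*pi/4)    I             exp(-3*I*pi/4)
  chi_4          1             -1              1             -1              1             -1              1             -1            
  chi_5          1             exp(-3*I*pi/4)  I             exp(-I*pi/4)    -1            exp(I*pi/4)     -I            exp(3*I*pi/4) 
  chi_6          1             -I              -1            I               1             -I              -1            I             
  chi_7          1             exp(-I*pi/4)    -I            exp(-3*I*pi/4)  -1            exp(3*I*pi/4)   I             exp(I*pi/4)   

Spot check: chi_2(3) = zeta_8^(2*3) = zeta_8^6 = -I.

Justification: Z/8Z is abelian, so all 8 irreducible complex representations are 1-dimensional. They are given by chi_k(m) = zeta_8^(k*m) for k = 0,...,7. Row orthogonality: sum_m chi_k(m) conj(chi_l(m)) = 8 * [k = l].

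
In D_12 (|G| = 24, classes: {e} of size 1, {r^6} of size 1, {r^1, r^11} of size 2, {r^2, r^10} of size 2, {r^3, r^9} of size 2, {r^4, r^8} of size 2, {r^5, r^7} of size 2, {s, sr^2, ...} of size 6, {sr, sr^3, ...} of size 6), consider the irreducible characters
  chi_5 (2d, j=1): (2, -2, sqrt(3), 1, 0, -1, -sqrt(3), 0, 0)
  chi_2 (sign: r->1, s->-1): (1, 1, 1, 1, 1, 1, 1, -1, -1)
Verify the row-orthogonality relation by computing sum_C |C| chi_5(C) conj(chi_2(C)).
Sum = 0; so <chi_5, chi_2> = 0 (distinct irreducibles are orthogonal).

Argument: Compute term by term over conjugacy classes (|C| * chi_5(C) * conj(chi_2(C))):
  1*(2)*conj(1) + 1*(-2)*conj(1) + 2*(sqrt(3))*conj(1) + 2*(1)*conj(1) + 2*(0)*conj(1) + 2*(-1)*conj(1) + 2*(-sqrt(3))*conj(1) + 6*(0)*conj(-1) + 6*(0)*conj(-1)
  = (2) + (-2) + (2*sqrt(3)) + (2) + (0) + (-2) + (-2*sqrt(3)) + (0) + (0)
  = 0.
Dividing by |G| = 24 gives 0/24 = 0, matching the row-orthogonality relation <chi_5, chi_2> = [chi_5 = chi_2].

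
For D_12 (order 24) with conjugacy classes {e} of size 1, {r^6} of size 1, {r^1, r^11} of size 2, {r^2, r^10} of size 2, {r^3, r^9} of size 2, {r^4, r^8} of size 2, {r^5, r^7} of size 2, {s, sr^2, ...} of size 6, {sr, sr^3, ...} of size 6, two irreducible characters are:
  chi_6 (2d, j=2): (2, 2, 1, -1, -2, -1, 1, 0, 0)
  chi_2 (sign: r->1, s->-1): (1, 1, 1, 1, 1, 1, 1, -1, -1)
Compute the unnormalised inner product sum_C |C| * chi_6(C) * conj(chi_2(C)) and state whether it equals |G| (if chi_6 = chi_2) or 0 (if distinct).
Sum = 0; so <chi_6, chi_2> = 0 (distinct irreducibles are orthogonal).

Reasoning: Compute term by term over conjugacy classes (|C| * chi_6(C) * conj(chi_2(C))):
  1*(2)*conj(1) + 1*(2)*conj(1) + 2*(1)*conj(1) + 2*(-1)*conj(1) + 2*(-2)*conj(1) + 2*(-1)*conj(1) + 2*(1)*conj(1) + 6*(0)*conj(-1) + 6*(0)*conj(-1)
  = (2) + (2) + (2) + (-2) + (-4) + (-2) + (2) + (0) + (0)
  = 0.
Dividing by |G| = 24 gives 0/24 = 0, matching the row-orthogonality relation <chi_6, chi_2> = [chi_6 = chi_2].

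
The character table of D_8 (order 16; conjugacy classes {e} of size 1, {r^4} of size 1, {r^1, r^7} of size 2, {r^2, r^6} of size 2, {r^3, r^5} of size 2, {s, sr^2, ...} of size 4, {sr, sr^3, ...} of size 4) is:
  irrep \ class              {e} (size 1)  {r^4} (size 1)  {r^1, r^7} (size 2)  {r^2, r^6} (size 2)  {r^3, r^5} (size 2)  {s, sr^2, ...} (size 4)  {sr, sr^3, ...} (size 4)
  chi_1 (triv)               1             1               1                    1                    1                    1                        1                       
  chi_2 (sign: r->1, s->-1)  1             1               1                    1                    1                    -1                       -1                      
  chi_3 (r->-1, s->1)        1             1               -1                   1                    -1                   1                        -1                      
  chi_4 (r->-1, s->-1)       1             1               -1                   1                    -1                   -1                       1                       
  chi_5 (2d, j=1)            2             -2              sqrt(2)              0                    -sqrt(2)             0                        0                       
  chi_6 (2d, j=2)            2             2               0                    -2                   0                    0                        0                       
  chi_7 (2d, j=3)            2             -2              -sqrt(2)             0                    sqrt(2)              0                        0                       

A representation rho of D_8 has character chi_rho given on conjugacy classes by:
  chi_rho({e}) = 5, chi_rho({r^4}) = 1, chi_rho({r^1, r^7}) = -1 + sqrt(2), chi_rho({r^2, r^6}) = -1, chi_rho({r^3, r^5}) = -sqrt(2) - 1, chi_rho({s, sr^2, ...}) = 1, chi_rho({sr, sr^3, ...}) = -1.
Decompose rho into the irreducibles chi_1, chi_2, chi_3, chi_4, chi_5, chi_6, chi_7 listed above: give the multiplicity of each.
Multiplicities: chi_1: 0, chi_2: 0, chi_3: 1, chi_4: 0, chi_5: 1, chi_6: 1, chi_7: 0.

Justification: Use <chi_rho, chi> = (1/|G|) sum_C |C| * chi_rho(C) * conj(chi(C)) with |G| = 16 for each irreducible chi in the table:
  <chi_rho, chi_1> = (1/16)[1*(5)*conj(1) + 1*(1)*conj(1) + 2*(-1 + sqrt(2))*conj(1) + 2*(-1)*conj(1) + 2*(-sqrt(2) - 1)*conj(1) + 4*(1)*conj(1) + 4*(-1)*conj(1)]
      = (1/16)[(5) + (1) + (-2 + 2*sqrt(2)) + (-2) + (-2*sqrt(2) - 2) + (4) + (-4)] = 0/16 = 0
  <chi_rho, chi_2> = (1/16)[1*(5)*conj(1) + 1*(1)*conj(1) + 2*(-1 + sqrt(2))*conj(1) + 2*(-1)*conj(1) + 2*(-sqrt(2) - 1)*conj(1) + 4*(1)*conj(-1) + 4*(-1)*conj(-1)]
      = (1/16)[(5) + (1) + (-2 + 2*sqrt(2)) + (-2) + (-2*sqrt(2) - 2) + (-4) + (4)] = 0/16 = 0
  <chi_rho, chi_3> = (1/16)[1*(5)*conj(1) + 1*(1)*conj(1) + 2*(-1 + sqrt(2))*conj(-1) + 2*(-1)*conj(1) + 2*(-sqrt(2) - 1)*conj(-1) + 4*(1)*conj(1) + 4*(-1)*conj(-1)]
      = (1/16)[(5) + (1) + (2 - 2*sqrt(2)) + (-2) + (2 + 2*sqrt(2)) + (4) + (4)] = 16/16 = 1
  <chi_rho, chi_4> = (1/16)[1*(5)*conj(1) + 1*(1)*conj(1) + 2*(-1 + sqrt(2))*conj(-1) + 2*(-1)*conj(1) + 2*(-sqrt(2) - 1)*conj(-1) + 4*(1)*conj(-1) + 4*(-1)*conj(1)]
      = (1/16)[(5) + (1) + (2 - 2*sqrt(2)) + (-2) + (2 + 2*sqrt(2)) + (-4) + (-4)] = 0/16 = 0
  <chi_rho, chi_5> = (1/16)[1*(5)*conj(2) + 1*(1)*conj(-2) + 2*(-1 + sqrt(2))*conj(sqrt(2)) + 2*(-1)*conj(0) + 2*(-sqrt(2) - 1)*conj(-sqrt(2)) + 4*(1)*conj(0) + 4*(-1)*conj(0)]
      = (1/16)[(10) + (-2) + (4 - 2*sqrt(2)) + (0) + (2*sqrt(2) + 4) + (0) + (0)] = 16/16 = 1
  <chi_rho, chi_6> = (1/16)[1*(5)*conj(2) + 1*(1)*conj(2) + 2*(-1 + sqrt(2))*conj(0) + 2*(-1)*conj(-2) + 2*(-sqrt(2) - 1)*conj(0) + 4*(1)*conj(0) + 4*(-1)*conj(0)]
      = (1/16)[(10) + (2) + (0) + (4) + (0) + (0) + (0)] = 16/16 = 1
  <chi_rho, chi_7> = (1/16)[1*(5)*conj(2) + 1*(1)*conj(-2) + 2*(-1 + sqrt(2))*conj(-sqrt(2)) + 2*(-1)*conj(0) + 2*(-sqrt(2) - 1)*conj(sqrt(2)) + 4*(1)*conj(0) + 4*(-1)*conj(0)]
      = (1/16)[(10) + (-2) + (-4 + 2*sqrt(2)) + (0) + (-4 - 2*sqrt(2)) + (0) + (0)] = 0/16 = 0
Dimension check: dim(rho) = sum (mult * dim) = 0*1 + 0*1 + 1*1 + 0*1 + 1*2 + 1*2 + 0*2 = 5 = chi_rho(e) = 5.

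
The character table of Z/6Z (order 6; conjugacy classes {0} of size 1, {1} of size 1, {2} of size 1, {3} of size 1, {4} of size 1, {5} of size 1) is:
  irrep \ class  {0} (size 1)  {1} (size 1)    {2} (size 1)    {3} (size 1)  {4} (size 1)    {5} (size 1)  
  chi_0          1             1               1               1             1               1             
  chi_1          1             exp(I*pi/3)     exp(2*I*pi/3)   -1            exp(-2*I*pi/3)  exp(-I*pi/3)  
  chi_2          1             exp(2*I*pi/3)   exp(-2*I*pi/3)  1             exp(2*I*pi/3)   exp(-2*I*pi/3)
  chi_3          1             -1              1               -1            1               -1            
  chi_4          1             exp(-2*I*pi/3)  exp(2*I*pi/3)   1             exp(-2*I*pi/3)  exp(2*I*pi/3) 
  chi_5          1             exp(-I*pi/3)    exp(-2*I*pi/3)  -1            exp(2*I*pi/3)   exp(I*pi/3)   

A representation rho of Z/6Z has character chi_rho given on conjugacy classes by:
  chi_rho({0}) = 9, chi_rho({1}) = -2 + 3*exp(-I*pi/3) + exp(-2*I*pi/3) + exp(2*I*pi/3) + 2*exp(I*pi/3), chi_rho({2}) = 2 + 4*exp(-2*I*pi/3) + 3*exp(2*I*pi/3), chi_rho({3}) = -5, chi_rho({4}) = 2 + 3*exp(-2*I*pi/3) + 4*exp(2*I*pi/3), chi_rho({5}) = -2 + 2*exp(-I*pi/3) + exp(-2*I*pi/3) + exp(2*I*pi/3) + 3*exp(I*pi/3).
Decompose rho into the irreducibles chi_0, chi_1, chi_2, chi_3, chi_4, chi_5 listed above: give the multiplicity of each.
Multiplicities: chi_0: 0, chi_1: 2, chi_2: 1, chi_3: 2, chi_4: 1, chi_5: 3.

Why: Use <chi_rho, chi> = (1/|G|) sum_C |C| * chi_rho(C) * conj(chi(C)) with |G| = 6 for each irreducible chi in the table:
  <chi_rho, chi_0> = (1/6)[1*(9)*conj(1) + 1*(-2 + 3*exp(-I*pi/3) + exp(-2*I*pi/3) + exp(2*I*pi/3) + 2*exp(I*pi/3))*conj(1) + 1*(2 + 4*exp(-2*I*pi/3) + 3*exp(2*I*pi/3))*conj(1) + 1*(-5)*conj(1) + 1*(2 + 3*exp(-2*I*pi/3) + 4*exp(2*I*pi/3))*conj(1) + 1*(-2 + 2*exp(-I*pi/3) + exp(-2*I*pi/3) + exp(2*I*pi/3) + 3*exp(I*pi/3))*conj(1)]
      = (1/6)[(9) + (-2 + 3*exp(-I*pi/3) + exp(-2*I*pi/3) + exp(2*I*pi/3) + 2*exp(I*pi/3)) + (2 + 4*exp(-2*I*pi/3) + 3*exp(2*I*pi/3)) + (-5) + (2 + 3*exp(-2*I*pi/3) + 4*exp(2*I*pi/3)) + (-2 + 2*exp(-I*pi/3) + exp(-2*I*pi/3) + exp(2*I*pi/3) + 3*exp(I*pi/3))] = 0/6 = 0
  <chi_rho, chi_1> = (1/6)[1*(9)*conj(1) + 1*(-2 + 3*exp(-I*pi/3) + exp(-2*I*pi/3) + exp(2*I*pi/3) + 2*exp(I*pi/3))*conj(exp(I*pi/3)) + 1*(2 + 4*exp(-2*I*pi/3) + 3*exp(2*I*pi/3))*conj(exp(2*I*pi/3)) + 1*(-5)*conj(-1) + 1*(2 + 3*exp(-2*I*pi/3) + 4*exp(2*I*pi/3))*conj(exp(-2*I*pi/3)) + 1*(-2 + 2*exp(-I*pi/3) + exp(-2*I*pi/3) + exp(2*I*pi/3) + 3*exp(I*pi/3))*conj(exp(-I*pi/3))]
      = (1/6)[(9) + (-1) + (3 + 2*exp(-2*I*pi/3) + 4*exp(2*I*pi/3)) + (5) + (3 + 4*exp(-2*I*pi/3) + 2*exp(2*I*pi/3)) + (-1)] = 12/6 = 2
  <chi_rho, chi_2> = (1/6)[1*(9)*conj(1) + 1*(-2 + 3*exp(-I*pi/3) + exp(-2*I*pi/3) + exp(2*I*pi/3) + 2*exp(I*pi/3))*conj(exp(2*I*pi/3)) + 1*(2 + 4*exp(-2*I*pi/3) + 3*exp(2*I*pi/3))*conj(exp(-2*I*pi/3)) + 1*(-5)*conj(1) + 1*(2 + 3*exp(-2*I*pi/3) + 4*exp(2*I*pi/3))*conj(exp(2*I*pi/3)) + 1*(-2 + 2*exp(-I*pi/3) + exp(-2*I*pi/3) + exp(2*I*pi/3) + 3*exp(I*pi/3))*conj(exp(-2*I*pi/3))]
      = (1/6)[(9) + (-2 + 2*exp(-I*pi/3) + exp(2*I*pi/3) - 2*exp(-2*I*pi/3)) + (4 + 3*exp(-2*I*pi/3) + 2*exp(2*I*pi/3)) + (-5) + (4 + 2*exp(-2*I*pi/3) + 3*exp(2*I*pi/3)) + (-2 - 2*exp(2*I*pi/3) + exp(-2*I*pi/3) + 2*exp(I*pi/3))] = 6/6 = 1
  <chi_rho, chi_3> = (1/6)[1*(9)*conj(1) + 1*(-2 + 3*exp(-I*pi/3) + exp(-2*I*pi/3) + exp(2*I*pi/3) + 2*exp(I*pi/3))*conj(-1) + 1*(2 + 4*exp(-2*I*pi/3) + 3*exp(2*I*pi/3))*conj(1) + 1*(-5)*conj(-1) + 1*(2 + 3*exp(-2*I*pi/3) + 4*exp(2*I*pi/3))*conj(1) + 1*(-2 + 2*exp(-I*pi/3) + exp(-2*I*pi/3) + exp(2*I*pi/3) + 3*exp(I*pi/3))*conj(-1)]
      = (1/6)[(9) + (2 - 2*exp(I*pi/3) - exp(2*I*pi/3) - exp(-2*I*pi/3) - 3*exp(-I*pi/3)) + (2 + 4*exp(-2*I*pi/3) + 3*exp(2*I*pi/3)) + (5) + (2 + 3*exp(-2*I*pi/3) + 4*exp(2*I*pi/3)) + (2 - 3*exp(I*pi/3) - exp(2*I*pi/3) - exp(-2*I*pi/3) - 2*exp(-I*pi/3))] = 12/6 = 2
  <chi_rho, chi_4> = (1/6)[1*(9)*conj(1) + 1*(-2 + 3*exp(-I*pi/3) + exp(-2*I*pi/3) + exp(2*I*pi/3) + 2*exp(I*pi/3))*conj(exp(-2*I*pi/3)) + 1*(2 + 4*exp(-2*I*pi/3) + 3*exp(2*I*pi/3))*conj(exp(2*I*pi/3)) + 1*(-5)*conj(1) + 1*(2 + 3*exp(-2*I*pi/3) + 4*exp(2*I*pi/3))*conj(exp(-2*I*pi/3)) + 1*(-2 + 2*exp(-I*pi/3) + exp(-2*I*pi/3) + exp(2*I*pi/3) + 3*exp(I*pi/3))*conj(exp(2*I*pi/3))]
      = (1/6)[(9) + (1) + (3 + 2*exp(-2*I*pi/3) + 4*exp(2*I*pi/3)) + (-5) + (3 + 4*exp(-2*I*pi/3) + 2*exp(2*I*pi/3)) + (1)] = 6/6 = 1
  <chi_rho, chi_5> = (1/6)[1*(9)*conj(1) + 1*(-2 + 3*exp(-I*pi/3) + exp(-2*I*pi/3) + exp(2*I*pi/3) + 2*exp(I*pi/3))*conj(exp(-I*pi/3)) + 1*(2 + 4*exp(-2*I*pi/3) + 3*exp(2*I*pi/3))*conj(exp(-2*I*pi/3)) + 1*(-5)*conj(-1) + 1*(2 + 3*exp(-2*I*pi/3) + 4*exp(2*I*pi/3))*conj(exp(2*I*pi/3)) + 1*(-2 + 2*exp(-I*pi/3) + exp(-2*I*pi/3) + exp(2*I*pi/3) + 3*exp(I*pi/3))*conj(exp(I*pi/3))]
      = (1/6)[(9) + (2 - 2*exp(I*pi/3) + exp(-I*pi/3) + 2*exp(2*I*pi/3)) + (4 + 3*exp(-2*I*pi/3) + 2*exp(2*I*pi/3)) + (5) + (4 + 2*exp(-2*I*pi/3) + 3*exp(2*I*pi/3)) + (2 + 2*exp(-2*I*pi/3) + exp(I*pi/3) - 2*exp(-I*pi/3))] = 18/6 = 3
(Exp terms are combined using exp(i*s)*conj(exp(i*t)) = exp(i*(s-t)), and sums of them are collapsed using the identity that for every m > 1 the m distinct m-th roots of unity sum to 0, e.g. 1 + exp(2*I*pi/3) + exp(-2*I*pi/3) = 0.)
Dimension check: dim(rho) = sum (mult * dim) = 0*1 + 2*1 + 1*1 + 2*1 + 1*1 + 3*1 = 9 = chi_rho(e) = 9.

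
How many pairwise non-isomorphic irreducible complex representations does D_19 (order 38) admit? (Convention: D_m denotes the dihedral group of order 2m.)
11

Argument: The number of irreducible complex representations of a finite group equals its number of conjugacy classes. D_19 has 11 conjugacy classes ((n+3)/2 for n odd), so D_19 (order 38) has exactly 11 irreducible complex representations.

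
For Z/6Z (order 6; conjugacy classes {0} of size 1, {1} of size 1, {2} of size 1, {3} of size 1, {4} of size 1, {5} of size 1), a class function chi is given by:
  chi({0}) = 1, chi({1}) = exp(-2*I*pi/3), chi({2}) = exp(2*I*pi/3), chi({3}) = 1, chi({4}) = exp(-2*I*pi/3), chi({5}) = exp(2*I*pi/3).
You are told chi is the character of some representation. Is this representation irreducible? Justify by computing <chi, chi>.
Irreducible: <chi, chi> = 1.

Reasoning: <chi, chi> = (1/|G|) sum_C |C| * |chi(C)|^2 = (1/6)[1*|1|^2 + 1*|exp(-2*I*pi/3)|^2 + 1*|exp(2*I*pi/3)|^2 + 1*|1|^2 + 1*|exp(-2*I*pi/3)|^2 + 1*|exp(2*I*pi/3)|^2]
  = (1/6)[(1) + (1) + (1) + (1) + (1) + (1)] = 6/6 = 1.
(Exp terms are combined using exp(i*s)*conj(exp(i*t)) = exp(i*(s-t)), and sums of them are collapsed using the identity that for every m > 1 the m distinct m-th roots of unity sum to 0, e.g. 1 + exp(2*I*pi/3) + exp(-2*I*pi/3) = 0.)
A character is irreducible iff <chi, chi> = 1, so this representation is irreducible.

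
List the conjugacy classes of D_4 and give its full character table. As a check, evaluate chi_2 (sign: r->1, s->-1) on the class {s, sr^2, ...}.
Conjugacy classes: {e} of size 1, {r^2} of size 1, {r^1, r^3} of size 2, {s, sr^2, ...} of size 2, {sr, sr^3, ...} of size 2.
Character table:
  irrep \ class              {e} (size 1)  {r^2} (size 1)  {r^1, r^3} (size 2)  {s, sr^2, ...} (size 2)  {sr, sr^3, ...} (size 2)
  chi_1 (triv)               1             1               1                    1                        1                       
  chi_2 (sign: r->1, s->-1)  1             1               1                    -1                       -1                      
  chi_3 (r->-1, s->1)        1             1               -1                   1                        -1                      
  chi_4 (r->-1, s->-1)       1             1               -1                   -1                       1                       
  chi_5 (2d, j=1)            2             -2              0                    0                        0                       

Spot check: chi_2 (sign: r->1, s->-1) on {s, sr^2, ...} = -1.

Solution. D_4 has order 2*4 = 8 with 5 conjugacy classes, hence 5 irreducibles. Sum of squared dims 1 + 1 + 1 + 1 + 4 = 8 = |G|. Linear characters come from the abelianisation; the 2-dimensional irreps have character r^k -> 2*cos(2*pi*j*k/4), reflections -> 0.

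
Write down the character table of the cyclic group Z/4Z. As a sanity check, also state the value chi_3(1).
Character table of Z/4Z (irreps indexed chi_0,...,chi_3 with chi_k(m) = zeta_4^(k*m), zeta_4 = exp(2*pi*i/4)):
  irrep \ class  {0} (size 1)  {1} (size 1)  {2} (size 1)  {3} (size 1)
  chi_0          1             1             1             1           
  chi_1          1             I             -1            -I          
  chi_2          1             -1            1             -1          
  chi_3          1             -I            -1            I           

Spot check: chi_3(1) = zeta_4^(3*1) = zeta_4^3 = -I.

Justification: Z/4Z is abelian, so all 4 irreducible complex representations are 1-dimensional. They are given by chi_k(m) = zeta_4^(k*m) for k = 0,...,3. Row orthogonality: sum_m chi_k(m) conj(chi_l(m)) = 4 * [k = l].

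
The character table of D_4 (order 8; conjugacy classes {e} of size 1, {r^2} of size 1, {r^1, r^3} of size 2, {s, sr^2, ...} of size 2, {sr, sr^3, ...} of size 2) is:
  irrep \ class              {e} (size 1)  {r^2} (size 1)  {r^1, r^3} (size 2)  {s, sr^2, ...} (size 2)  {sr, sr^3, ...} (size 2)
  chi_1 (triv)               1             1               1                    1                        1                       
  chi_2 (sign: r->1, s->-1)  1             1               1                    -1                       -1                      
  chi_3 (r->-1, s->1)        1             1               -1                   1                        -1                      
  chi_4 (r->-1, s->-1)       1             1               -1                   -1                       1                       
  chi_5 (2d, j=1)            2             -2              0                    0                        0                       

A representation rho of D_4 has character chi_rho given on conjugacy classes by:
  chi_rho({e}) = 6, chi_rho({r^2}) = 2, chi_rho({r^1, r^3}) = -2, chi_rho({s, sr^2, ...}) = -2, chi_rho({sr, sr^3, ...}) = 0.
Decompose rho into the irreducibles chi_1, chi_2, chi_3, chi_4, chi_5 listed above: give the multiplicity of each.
Multiplicities: chi_1: 0, chi_2: 1, chi_3: 1, chi_4: 2, chi_5: 1.

Justification: Use <chi_rho, chi> = (1/|G|) sum_C |C| * chi_rho(C) * conj(chi(C)) with |G| = 8 for each irreducible chi in the table:
  <chi_rho, chi_1> = (1/8)[1*(6)*conj(1) + 1*(2)*conj(1) + 2*(-2)*conj(1) + 2*(-2)*conj(1) + 2*(0)*conj(1)]
      = (1/8)[(6) + (2) + (-4) + (-4) + (0)] = 0/8 = 0
  <chi_rho, chi_2> = (1/8)[1*(6)*conj(1) + 1*(2)*conj(1) + 2*(-2)*conj(1) + 2*(-2)*conj(-1) + 2*(0)*conj(-1)]
      = (1/8)[(6) + (2) + (-4) + (4) + (0)] = 8/8 = 1
  <chi_rho, chi_3> = (1/8)[1*(6)*conj(1) + 1*(2)*conj(1) + 2*(-2)*conj(-1) + 2*(-2)*conj(1) + 2*(0)*conj(-1)]
      = (1/8)[(6) + (2) + (4) + (-4) + (0)] = 8/8 = 1
  <chi_rho, chi_4> = (1/8)[1*(6)*conj(1) + 1*(2)*conj(1) + 2*(-2)*conj(-1) + 2*(-2)*conj(-1) + 2*(0)*conj(1)]
      = (1/8)[(6) + (2) + (4) + (4) + (0)] = 16/8 = 2
  <chi_rho, chi_5> = (1/8)[1*(6)*conj(2) + 1*(2)*conj(-2) + 2*(-2)*conj(0) + 2*(-2)*conj(0) + 2*(0)*conj(0)]
      = (1/8)[(12) + (-4) + (0) + (0) + (0)] = 8/8 = 1
Dimension check: dim(rho) = sum (mult * dim) = 0*1 + 1*1 + 1*1 + 2*1 + 1*2 = 6 = chi_rho(e) = 6.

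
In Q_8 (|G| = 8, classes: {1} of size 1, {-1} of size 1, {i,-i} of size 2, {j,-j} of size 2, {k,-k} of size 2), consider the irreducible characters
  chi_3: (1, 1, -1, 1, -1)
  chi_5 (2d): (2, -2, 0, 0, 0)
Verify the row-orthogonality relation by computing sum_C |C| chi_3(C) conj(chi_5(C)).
Sum = 0; so <chi_3, chi_5> = 0 (distinct irreducibles are orthogonal).

Working: Compute term by term over conjugacy classes (|C| * chi_3(C) * conj(chi_5(C))):
  1*(1)*conj(2) + 1*(1)*conj(-2) + 2*(-1)*conj(0) + 2*(1)*conj(0) + 2*(-1)*conj(0)
  = (2) + (-2) + (0) + (0) + (0)
  = 0.
Dividing by |G| = 8 gives 0/8 = 0, matching the row-orthogonality relation <chi_3, chi_5> = [chi_3 = chi_5].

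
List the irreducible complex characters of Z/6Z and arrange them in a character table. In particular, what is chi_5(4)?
Character table of Z/6Z (irreps indexed chi_0,...,chi_5 with chi_k(m) = zeta_6^(k*m), zeta_6 = exp(2*pi*i/6)):
  irrep \ class  {0} (size 1)  {1} (size 1)    {2} (size 1)    {3} (size 1)  {4} (size 1)    {5} (size 1)  
  chi_0          1             1               1               1             1               1             
  chi_1          1             exp(I*pi/3)     exp(2*I*pi/3)   -1            exp(-2*I*pi/3)  exp(-I*pi/3)  
  chi_2          1             exp(2*I*pi/3)   exp(-2*I*pi/3)  1             exp(2*I*pi/3)   exp(-2*I*pi/3)
  chi_3          1             -1              1               -1            1               -1            
  chi_4          1             exp(-2*I*pi/3)  exp(2*I*pi/3)   1             exp(-2*I*pi/3)  exp(2*I*pi/3) 
  chi_5          1             exp(-I*pi/3)    exp(-2*I*pi/3)  -1            exp(2*I*pi/3)   exp(I*pi/3)   

Spot check: chi_5(4) = zeta_6^(5*4) = zeta_6^20 = exp(2*I*pi/3).

Justification: Z/6Z is abelian, so all 6 irreducible complex representations are 1-dimensional. They are given by chi_k(m) = zeta_6^(k*m) for k = 0,...,5. Row orthogonality: sum_m chi_k(m) conj(chi_l(m)) = 6 * [k = l].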